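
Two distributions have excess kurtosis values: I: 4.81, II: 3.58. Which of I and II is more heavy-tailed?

Higher excess kurtosis ⇒ heavier tails relative to the normal distribution.
4.81 vs 3.58: the larger is 4.81, so I has heavier tails.

I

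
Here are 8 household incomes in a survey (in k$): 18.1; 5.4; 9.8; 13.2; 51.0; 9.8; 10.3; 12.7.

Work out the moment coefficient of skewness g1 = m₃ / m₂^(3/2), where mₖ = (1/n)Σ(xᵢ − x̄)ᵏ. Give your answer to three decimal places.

1.994

x̄ = (18.1 + 5.4 + 9.8 + 13.2 + 51.0 + 9.8 + 10.3 + 12.7) / 8 = 16.2875
deviations (xᵢ − x̄): 1.8125, -10.8875, -6.4875, -3.0875, 34.7125, -6.4875, -5.9875, -3.5875
Σ(xᵢ − x̄)² = 1469.2088 ⇒ m₂ = 1469.2088/8 = 183.65109
Σ(xᵢ − x̄)³ = 39706.1243 ⇒ m₃ = 39706.1243/8 = 4963.26554
m₂^(3/2) = 183.65109^(1.5) = 2488.80161
g1 = m₃ / m₂^(3/2) = 4963.26554 / 2488.80161 ≈ 1.994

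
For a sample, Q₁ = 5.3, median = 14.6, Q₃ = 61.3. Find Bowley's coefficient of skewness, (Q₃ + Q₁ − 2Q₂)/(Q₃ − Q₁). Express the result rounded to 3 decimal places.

0.668

numerator: Q₃ + Q₁ − 2Q₂ = 61.3 + 5.3 − 2×14.6 = 37.4000
denominator: Q₃ − Q₁ = 61.3 − 5.3 = 56.0000
Bowley skewness = 37.4000 / 56.0000 ≈ 0.668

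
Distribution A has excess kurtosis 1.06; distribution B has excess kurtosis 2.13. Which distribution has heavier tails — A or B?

Higher excess kurtosis ⇒ heavier tails relative to the normal distribution.
1.06 vs 2.13: the larger is 2.13, so B has heavier tails.

B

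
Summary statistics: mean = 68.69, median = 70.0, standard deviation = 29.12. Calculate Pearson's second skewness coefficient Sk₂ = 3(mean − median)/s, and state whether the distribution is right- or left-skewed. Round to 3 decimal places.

-0.135, left-skewed

Sk₂ = 3(68.69 − 70.0) / 29.12 = 3 × -1.3100 / 29.12
    = -3.9300 / 29.12 ≈ -0.135
Sk₂ < 0 ⇒ mean < median ⇒ left-skewed (negative skew).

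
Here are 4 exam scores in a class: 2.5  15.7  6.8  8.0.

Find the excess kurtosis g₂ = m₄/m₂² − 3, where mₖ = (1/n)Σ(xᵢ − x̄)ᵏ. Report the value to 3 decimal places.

-0.970

x̄ = 8.2500
Σ(xᵢ − x̄)² = 90.7300 ⇒ m₂ = 22.68250
Σ(xᵢ − x̄)⁴ = 4178.0808 ⇒ m₄ = 1044.52021
m₂² = 514.49581
g₂ = m₄/m₂² − 3 = 2.03018 − 3 ≈ -0.970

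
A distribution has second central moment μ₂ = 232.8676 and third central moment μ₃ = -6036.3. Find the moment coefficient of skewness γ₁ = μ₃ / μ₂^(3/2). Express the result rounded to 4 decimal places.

-1.6987

σ = √μ₂ = √232.8676 = 15.26000
σ³ = μ₂^(3/2) = 3553.55958
γ₁ = μ₃/σ³ = -6036.3 / 3553.55958 ≈ -1.6987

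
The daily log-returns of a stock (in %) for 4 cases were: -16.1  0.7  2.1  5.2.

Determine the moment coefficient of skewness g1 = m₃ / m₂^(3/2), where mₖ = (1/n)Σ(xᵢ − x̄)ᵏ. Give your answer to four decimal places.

x̄ = (-16.1 + 0.7 + 2.1 + 5.2) / 4 = -2.0250
deviations (xᵢ − x̄): -14.0750, 2.7250, 4.1250, 7.2250
Σ(xᵢ − x̄)² = 274.7475 ⇒ m₂ = 274.7475/4 = 68.68688
Σ(xᵢ − x̄)³ = -2320.7629 ⇒ m₃ = -2320.7629/4 = -580.19072
m₂^(3/2) = 68.68688^(1.5) = 569.25996
g1 = m₃ / m₂^(3/2) = -580.19072 / 569.25996 ≈ -1.0192

-1.0192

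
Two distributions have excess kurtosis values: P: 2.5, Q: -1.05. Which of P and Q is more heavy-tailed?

Higher excess kurtosis ⇒ heavier tails relative to the normal distribution.
2.5 vs -1.05: the larger is 2.5, so P has heavier tails. (P is leptokurtic — heavier-than-normal tails; the other is platykurtic.)

P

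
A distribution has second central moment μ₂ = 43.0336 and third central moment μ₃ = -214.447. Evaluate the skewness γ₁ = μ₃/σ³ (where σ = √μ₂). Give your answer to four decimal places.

σ = √μ₂ = √43.0336 = 6.56000
σ³ = μ₂^(3/2) = 282.30042
γ₁ = μ₃/σ³ = -214.447 / 282.30042 ≈ -0.7596

-0.7596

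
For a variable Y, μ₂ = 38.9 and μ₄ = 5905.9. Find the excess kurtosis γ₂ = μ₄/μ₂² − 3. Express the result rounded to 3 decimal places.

0.903

μ₂² = 38.9² = 1513.21000
μ₄/μ₂² = 5905.9 / 1513.21000 = 3.90290
γ₂ = 3.90290 − 3 ≈ 0.903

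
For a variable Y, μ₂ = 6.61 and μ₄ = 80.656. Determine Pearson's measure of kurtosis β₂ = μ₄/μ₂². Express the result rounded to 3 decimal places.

μ₂² = 6.61² = 43.69210
μ₄/μ₂² = 80.656 / 43.69210 = 1.84601
β₂ ≈ 1.846

1.846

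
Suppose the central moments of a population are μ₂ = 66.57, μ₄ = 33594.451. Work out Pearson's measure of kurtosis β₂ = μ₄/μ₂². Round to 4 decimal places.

μ₂² = 66.57² = 4431.56490
μ₄/μ₂² = 33594.451 / 4431.56490 = 7.58072
β₂ ≈ 7.5807

7.5807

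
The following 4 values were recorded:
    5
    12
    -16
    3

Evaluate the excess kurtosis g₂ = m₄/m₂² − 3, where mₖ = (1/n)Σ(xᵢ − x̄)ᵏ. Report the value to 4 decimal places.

-0.8705

x̄ = 1.0000
Σ(xᵢ − x̄)² = 430.0000 ⇒ m₂ = 107.50000
Σ(xᵢ − x̄)⁴ = 98434.0000 ⇒ m₄ = 24608.50000
m₂² = 11556.25000
g₂ = m₄/m₂² − 3 = 2.12945 − 3 ≈ -0.8705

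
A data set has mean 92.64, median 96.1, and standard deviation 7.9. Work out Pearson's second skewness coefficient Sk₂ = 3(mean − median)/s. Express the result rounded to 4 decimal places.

-1.3139

Sk₂ = 3(92.64 − 96.1) / 7.9 = 3 × -3.4600 / 7.9
    = -10.3800 / 7.9 ≈ -1.3139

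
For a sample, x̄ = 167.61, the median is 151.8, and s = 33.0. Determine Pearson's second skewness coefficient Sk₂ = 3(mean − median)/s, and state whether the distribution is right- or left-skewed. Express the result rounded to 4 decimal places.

1.4373, right-skewed

Sk₂ = 3(167.61 − 151.8) / 33.0 = 3 × 15.8100 / 33.0
    = 47.4300 / 33.0 ≈ 1.4373
Sk₂ > 0 ⇒ mean > median ⇒ right-skewed (positive skew).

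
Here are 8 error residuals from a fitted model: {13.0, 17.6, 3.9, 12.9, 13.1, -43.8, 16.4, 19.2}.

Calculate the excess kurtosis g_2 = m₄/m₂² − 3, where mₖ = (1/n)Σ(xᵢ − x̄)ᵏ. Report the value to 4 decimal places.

x̄ = 6.5375
Σ(xᵢ − x̄)² = 3046.1187 ⇒ m₂ = 380.76484
Σ(xᵢ − x̄)⁴ = 6475898.7721 ⇒ m₄ = 809487.34652
m₂² = 144981.86624
g_2 = m₄/m₂² − 3 = 5.58337 − 3 ≈ 2.5834

2.5834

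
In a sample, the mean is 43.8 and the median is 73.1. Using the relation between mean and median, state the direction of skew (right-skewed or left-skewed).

mean − median = 43.8 − 73.1 = -29.3
mean < median ⇒ the longer tail is on the left ⇒ left-skewed (negatively skewed).

left-skewed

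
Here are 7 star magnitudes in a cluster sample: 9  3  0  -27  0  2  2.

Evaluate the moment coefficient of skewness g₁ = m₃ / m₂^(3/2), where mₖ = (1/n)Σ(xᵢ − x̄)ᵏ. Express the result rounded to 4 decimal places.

-1.7301

x̄ = (9 + 3 + 0 - 27 + 0 + 2 + 2) / 7 = -1.5714
deviations (xᵢ − x̄): 10.5714, 4.5714, 1.5714, -25.4286, 1.5714, 3.5714, 3.5714
Σ(xᵢ − x̄)² = 809.7143 ⇒ m₂ = 809.7143/7 = 115.67347
Σ(xᵢ − x̄)³ = -15066.6122 ⇒ m₃ = -15066.6122/7 = -2152.37318
m₂^(3/2) = 115.67347^(1.5) = 1244.08669
g₁ = m₃ / m₂^(3/2) = -2152.37318 / 1244.08669 ≈ -1.7301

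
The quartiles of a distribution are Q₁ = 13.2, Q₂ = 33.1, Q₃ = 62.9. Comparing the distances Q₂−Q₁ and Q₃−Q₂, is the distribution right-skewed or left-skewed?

Q₂ − Q₁ = 19.9;  Q₃ − Q₂ = 29.8
Q₃ − Q₂ > Q₂ − Q₁ ⇒ the upper half is more spread out ⇒ right-skewed.

right-skewed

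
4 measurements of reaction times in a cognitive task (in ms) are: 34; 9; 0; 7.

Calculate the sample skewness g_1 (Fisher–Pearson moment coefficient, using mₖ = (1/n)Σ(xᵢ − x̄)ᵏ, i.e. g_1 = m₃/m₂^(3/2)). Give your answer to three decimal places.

0.915

x̄ = (34 + 9 + 0 + 7) / 4 = 12.5000
deviations (xᵢ − x̄): 21.5000, -3.5000, -12.5000, -5.5000
Σ(xᵢ − x̄)² = 661.0000 ⇒ m₂ = 661.0000/4 = 165.25000
Σ(xᵢ − x̄)³ = 7776.0000 ⇒ m₃ = 7776.0000/4 = 1944.00000
m₂^(3/2) = 165.25000^(1.5) = 2124.28216
g_1 = m₃ / m₂^(3/2) = 1944.00000 / 2124.28216 ≈ 0.915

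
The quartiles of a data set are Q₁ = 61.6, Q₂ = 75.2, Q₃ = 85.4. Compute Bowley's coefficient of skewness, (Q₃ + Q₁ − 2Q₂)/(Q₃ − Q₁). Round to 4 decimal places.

numerator: Q₃ + Q₁ − 2Q₂ = 85.4 + 61.6 − 2×75.2 = -3.4000
denominator: Q₃ − Q₁ = 85.4 − 61.6 = 23.8000
Bowley skewness = -3.4000 / 23.8000 ≈ -0.1429

-0.1429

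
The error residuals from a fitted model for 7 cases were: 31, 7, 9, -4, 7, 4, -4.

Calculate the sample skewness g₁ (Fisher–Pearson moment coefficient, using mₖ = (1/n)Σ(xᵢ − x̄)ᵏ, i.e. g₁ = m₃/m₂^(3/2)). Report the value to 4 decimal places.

1.1917

x̄ = (31 + 7 + 9 - 4 + 7 + 4 - 4) / 7 = 7.1429
deviations (xᵢ − x̄): 23.8571, -0.1429, 1.8571, -11.1429, -0.1429, -3.1429, -11.1429
Σ(xᵢ − x̄)² = 830.8571 ⇒ m₂ = 830.8571/7 = 118.69388
Σ(xᵢ − x̄)³ = 10786.8980 ⇒ m₃ = 10786.8980/7 = 1540.98542
m₂^(3/2) = 118.69388^(1.5) = 1293.13086
g₁ = m₃ / m₂^(3/2) = 1540.98542 / 1293.13086 ≈ 1.1917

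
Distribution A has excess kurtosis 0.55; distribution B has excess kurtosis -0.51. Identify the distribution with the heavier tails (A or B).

A

Higher excess kurtosis ⇒ heavier tails relative to the normal distribution.
0.55 vs -0.51: the larger is 0.55, so A has heavier tails. (A is leptokurtic — heavier-than-normal tails; the other is platykurtic.)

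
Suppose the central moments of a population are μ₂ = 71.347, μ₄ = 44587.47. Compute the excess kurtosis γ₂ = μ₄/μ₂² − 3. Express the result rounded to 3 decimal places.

μ₂² = 71.347² = 5090.39441
μ₄/μ₂² = 44587.47 / 5090.39441 = 8.75914
γ₂ = 8.75914 − 3 ≈ 5.759

5.759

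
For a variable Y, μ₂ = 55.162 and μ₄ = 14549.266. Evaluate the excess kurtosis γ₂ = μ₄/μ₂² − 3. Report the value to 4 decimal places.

μ₂² = 55.162² = 3042.84624
μ₄/μ₂² = 14549.266 / 3042.84624 = 4.78147
γ₂ = 4.78147 − 3 ≈ 1.7815

1.7815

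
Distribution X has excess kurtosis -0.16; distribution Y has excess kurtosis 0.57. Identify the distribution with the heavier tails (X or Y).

Y

Higher excess kurtosis ⇒ heavier tails relative to the normal distribution.
-0.16 vs 0.57: the larger is 0.57, so Y has heavier tails. (Y is leptokurtic — heavier-than-normal tails; the other is platykurtic.)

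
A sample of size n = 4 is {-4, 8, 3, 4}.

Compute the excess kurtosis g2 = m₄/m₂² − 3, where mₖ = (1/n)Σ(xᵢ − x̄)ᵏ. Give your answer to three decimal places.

-0.968

x̄ = 2.7500
Σ(xᵢ − x̄)² = 74.7500 ⇒ m₂ = 18.68750
Σ(xᵢ − x̄)⁴ = 2838.0781 ⇒ m₄ = 709.51953
m₂² = 349.22266
g2 = m₄/m₂² − 3 = 2.03171 − 3 ≈ -0.968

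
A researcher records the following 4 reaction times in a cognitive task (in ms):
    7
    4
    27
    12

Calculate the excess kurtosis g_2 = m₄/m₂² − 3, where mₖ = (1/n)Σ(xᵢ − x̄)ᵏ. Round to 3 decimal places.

-0.945

x̄ = 12.5000
Σ(xᵢ − x̄)² = 313.0000 ⇒ m₂ = 78.25000
Σ(xᵢ − x̄)⁴ = 50340.2500 ⇒ m₄ = 12585.06250
m₂² = 6123.06250
g_2 = m₄/m₂² − 3 = 2.05535 − 3 ≈ -0.945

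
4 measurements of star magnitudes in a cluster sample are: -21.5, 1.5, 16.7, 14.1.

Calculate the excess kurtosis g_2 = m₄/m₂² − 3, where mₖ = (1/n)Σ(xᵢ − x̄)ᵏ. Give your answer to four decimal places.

-1.0890

x̄ = 2.7000
Σ(xᵢ − x̄)² = 913.0400 ⇒ m₂ = 228.26000
Σ(xᵢ − x̄)⁴ = 398281.8848 ⇒ m₄ = 99570.47120
m₂² = 52102.62760
g_2 = m₄/m₂² − 3 = 1.91105 − 3 ≈ -1.0890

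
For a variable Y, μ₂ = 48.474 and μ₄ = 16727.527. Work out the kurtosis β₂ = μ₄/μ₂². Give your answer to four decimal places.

μ₂² = 48.474² = 2349.72868
μ₄/μ₂² = 16727.527 / 2349.72868 = 7.11892
β₂ ≈ 7.1189

7.1189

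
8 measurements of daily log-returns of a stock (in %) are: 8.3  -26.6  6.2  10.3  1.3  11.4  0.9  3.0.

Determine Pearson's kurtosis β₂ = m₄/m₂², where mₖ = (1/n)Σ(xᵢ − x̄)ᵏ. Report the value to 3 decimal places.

x̄ = 1.8500
Σ(xᵢ − x̄)² = 1035.0600 ⇒ m₂ = 129.38250
Σ(xᵢ − x̄)⁴ = 670640.1041 ⇒ m₄ = 83830.01301
m₂² = 16739.83131
β₂ = m₄/m₂² = 83830.01301 / 16739.83131 ≈ 5.008

5.008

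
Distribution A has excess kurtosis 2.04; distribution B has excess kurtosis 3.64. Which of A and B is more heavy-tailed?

Higher excess kurtosis ⇒ heavier tails relative to the normal distribution.
2.04 vs 3.64: the larger is 3.64, so B has heavier tails.

B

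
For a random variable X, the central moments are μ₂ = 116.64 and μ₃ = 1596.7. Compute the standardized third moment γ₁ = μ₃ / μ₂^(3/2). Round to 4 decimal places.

1.2675

σ = √μ₂ = √116.64 = 10.80000
σ³ = μ₂^(3/2) = 1259.71200
γ₁ = μ₃/σ³ = 1596.7 / 1259.71200 ≈ 1.2675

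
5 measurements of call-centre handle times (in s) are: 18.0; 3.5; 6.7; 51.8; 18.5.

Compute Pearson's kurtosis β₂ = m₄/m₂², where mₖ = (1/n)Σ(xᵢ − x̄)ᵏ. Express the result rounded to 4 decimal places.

x̄ = 19.7000
Σ(xᵢ − x̄)² = 1466.1800 ⇒ m₂ = 293.23600
Σ(xᵢ − x̄)⁴ = 1159190.9474 ⇒ m₄ = 231838.18948
m₂² = 85987.35170
β₂ = m₄/m₂² = 231838.18948 / 85987.35170 ≈ 2.6962

2.6962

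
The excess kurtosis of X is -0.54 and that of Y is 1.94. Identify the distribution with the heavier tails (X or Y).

Higher excess kurtosis ⇒ heavier tails relative to the normal distribution.
-0.54 vs 1.94: the larger is 1.94, so Y has heavier tails. (Y is leptokurtic — heavier-than-normal tails; the other is platykurtic.)

Y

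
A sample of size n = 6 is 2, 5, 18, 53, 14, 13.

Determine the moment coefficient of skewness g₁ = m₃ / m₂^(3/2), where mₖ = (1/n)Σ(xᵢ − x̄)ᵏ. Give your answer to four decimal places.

x̄ = (2 + 5 + 18 + 53 + 14 + 13) / 6 = 17.5000
deviations (xᵢ − x̄): -15.5000, -12.5000, 0.5000, 35.5000, -3.5000, -4.5000
Σ(xᵢ − x̄)² = 1689.5000 ⇒ m₂ = 1689.5000/6 = 281.58333
Σ(xᵢ − x̄)³ = 38928.0000 ⇒ m₃ = 38928.0000/6 = 6488.00000
m₂^(3/2) = 281.58333^(1.5) = 4725.09363
g₁ = m₃ / m₂^(3/2) = 6488.00000 / 4725.09363 ≈ 1.3731

1.3731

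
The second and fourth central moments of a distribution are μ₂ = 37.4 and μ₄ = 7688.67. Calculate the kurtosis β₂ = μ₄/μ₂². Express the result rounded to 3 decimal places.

5.497

μ₂² = 37.4² = 1398.76000
μ₄/μ₂² = 7688.67 / 1398.76000 = 5.49678
β₂ ≈ 5.497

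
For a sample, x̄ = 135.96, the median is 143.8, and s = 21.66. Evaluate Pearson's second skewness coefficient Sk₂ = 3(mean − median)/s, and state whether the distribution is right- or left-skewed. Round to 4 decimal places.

Sk₂ = 3(135.96 − 143.8) / 21.66 = 3 × -7.8400 / 21.66
    = -23.5200 / 21.66 ≈ -1.0859
Sk₂ < 0 ⇒ mean < median ⇒ left-skewed (negative skew).

-1.0859, left-skewed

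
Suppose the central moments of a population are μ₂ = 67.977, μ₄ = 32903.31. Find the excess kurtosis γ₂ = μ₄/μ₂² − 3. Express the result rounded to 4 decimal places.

4.1206

μ₂² = 67.977² = 4620.87253
μ₄/μ₂² = 32903.31 / 4620.87253 = 7.12058
γ₂ = 7.12058 − 3 ≈ 4.1206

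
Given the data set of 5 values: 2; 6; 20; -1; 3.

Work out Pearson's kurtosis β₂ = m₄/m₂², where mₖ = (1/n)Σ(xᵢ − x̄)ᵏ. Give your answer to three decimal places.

2.823

x̄ = 6.0000
Σ(xᵢ − x̄)² = 270.0000 ⇒ m₂ = 54.00000
Σ(xᵢ − x̄)⁴ = 41154.0000 ⇒ m₄ = 8230.80000
m₂² = 2916.00000
β₂ = m₄/m₂² = 8230.80000 / 2916.00000 ≈ 2.823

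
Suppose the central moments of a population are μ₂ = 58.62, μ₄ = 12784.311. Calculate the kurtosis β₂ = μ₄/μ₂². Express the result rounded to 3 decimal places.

μ₂² = 58.62² = 3436.30440
μ₄/μ₂² = 12784.311 / 3436.30440 = 3.72037
β₂ ≈ 3.720

3.720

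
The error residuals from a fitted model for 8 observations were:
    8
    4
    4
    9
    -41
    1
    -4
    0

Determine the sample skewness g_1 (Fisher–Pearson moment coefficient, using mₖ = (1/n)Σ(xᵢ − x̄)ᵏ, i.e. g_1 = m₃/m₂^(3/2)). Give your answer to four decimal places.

-1.9682

x̄ = (8 + 4 + 4 + 9 - 41 + 1 - 4 + 0) / 8 = -2.3750
deviations (xᵢ − x̄): 10.3750, 6.3750, 6.3750, 11.3750, -38.6250, 3.3750, -1.6250, 2.3750
Σ(xᵢ − x̄)² = 1829.8750 ⇒ m₂ = 1829.8750/8 = 228.73438
Σ(xᵢ − x̄)³ = -54469.9688 ⇒ m₃ = -54469.9688/8 = -6808.74609
m₂^(3/2) = 228.73438^(1.5) = 3459.37112
g_1 = m₃ / m₂^(3/2) = -6808.74609 / 3459.37112 ≈ -1.9682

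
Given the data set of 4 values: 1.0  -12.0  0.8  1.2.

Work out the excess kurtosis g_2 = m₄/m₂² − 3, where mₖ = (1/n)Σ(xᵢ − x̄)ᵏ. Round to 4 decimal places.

-0.6683

x̄ = -2.2500
Σ(xᵢ − x̄)² = 126.8300 ⇒ m₂ = 31.70750
Σ(xᵢ − x̄)⁴ = 9376.6513 ⇒ m₄ = 2344.16283
m₂² = 1005.36556
g_2 = m₄/m₂² − 3 = 2.33165 − 3 ≈ -0.6683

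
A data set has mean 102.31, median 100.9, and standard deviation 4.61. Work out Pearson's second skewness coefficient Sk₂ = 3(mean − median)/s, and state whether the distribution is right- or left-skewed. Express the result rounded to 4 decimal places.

0.9176, right-skewed

Sk₂ = 3(102.31 − 100.9) / 4.61 = 3 × 1.4100 / 4.61
    = 4.2300 / 4.61 ≈ 0.9176
Sk₂ > 0 ⇒ mean > median ⇒ right-skewed (positive skew).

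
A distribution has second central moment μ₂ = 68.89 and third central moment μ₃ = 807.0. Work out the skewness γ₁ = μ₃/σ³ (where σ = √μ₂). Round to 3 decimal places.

σ = √μ₂ = √68.89 = 8.30000
σ³ = μ₂^(3/2) = 571.78700
γ₁ = μ₃/σ³ = 807.0 / 571.78700 ≈ 1.411

1.411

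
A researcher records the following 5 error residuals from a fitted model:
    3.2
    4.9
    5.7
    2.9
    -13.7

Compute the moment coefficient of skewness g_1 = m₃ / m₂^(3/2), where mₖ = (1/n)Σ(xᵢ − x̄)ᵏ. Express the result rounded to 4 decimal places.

-1.4221

x̄ = (3.2 + 4.9 + 5.7 + 2.9 - 13.7) / 5 = 0.6000
deviations (xᵢ − x̄): 2.6000, 4.3000, 5.1000, 2.3000, -14.3000
Σ(xᵢ − x̄)² = 261.0400 ⇒ m₂ = 261.0400/5 = 52.20800
Σ(xᵢ − x̄)³ = -2682.3060 ⇒ m₃ = -2682.3060/5 = -536.46120
m₂^(3/2) = 52.20800^(1.5) = 377.22945
g_1 = m₃ / m₂^(3/2) = -536.46120 / 377.22945 ≈ -1.4221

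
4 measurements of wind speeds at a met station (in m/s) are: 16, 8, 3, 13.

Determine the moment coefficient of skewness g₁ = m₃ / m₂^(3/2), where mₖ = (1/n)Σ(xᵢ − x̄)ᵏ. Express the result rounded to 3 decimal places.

x̄ = (16 + 8 + 3 + 13) / 4 = 10.0000
deviations (xᵢ − x̄): 6.0000, -2.0000, -7.0000, 3.0000
Σ(xᵢ − x̄)² = 98.0000 ⇒ m₂ = 98.0000/4 = 24.50000
Σ(xᵢ − x̄)³ = -108.0000 ⇒ m₃ = -108.0000/4 = -27.00000
m₂^(3/2) = 24.50000^(1.5) = 121.26881
g₁ = m₃ / m₂^(3/2) = -27.00000 / 121.26881 ≈ -0.223

-0.223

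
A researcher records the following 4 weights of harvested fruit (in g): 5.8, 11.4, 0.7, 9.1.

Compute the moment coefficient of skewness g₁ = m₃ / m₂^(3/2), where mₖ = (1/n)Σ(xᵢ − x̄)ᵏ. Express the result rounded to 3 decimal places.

-0.419

x̄ = (5.8 + 11.4 + 0.7 + 9.1) / 4 = 6.7500
deviations (xᵢ − x̄): -0.9500, 4.6500, -6.0500, 2.3500
Σ(xᵢ − x̄)² = 64.6500 ⇒ m₂ = 64.6500/4 = 16.16250
Σ(xᵢ − x̄)³ = -108.7800 ⇒ m₃ = -108.7800/4 = -27.19500
m₂^(3/2) = 16.16250^(1.5) = 64.97747
g₁ = m₃ / m₂^(3/2) = -27.19500 / 64.97747 ≈ -0.419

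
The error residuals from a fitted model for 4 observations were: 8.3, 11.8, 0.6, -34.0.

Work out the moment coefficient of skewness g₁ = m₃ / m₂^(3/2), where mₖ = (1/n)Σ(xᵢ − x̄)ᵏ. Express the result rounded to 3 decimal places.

x̄ = (8.3 + 11.8 + 0.6 - 34.0) / 4 = -3.3250
deviations (xᵢ − x̄): 11.6250, 15.1250, 3.9250, -30.6750
Σ(xᵢ − x̄)² = 1320.2675 ⇒ m₂ = 1320.2675/4 = 330.06688
Σ(xᵢ − x̄)³ = -23772.2569 ⇒ m₃ = -23772.2569/4 = -5943.06422
m₂^(3/2) = 330.06688^(1.5) = 5996.57006
g₁ = m₃ / m₂^(3/2) = -5943.06422 / 5996.57006 ≈ -0.991

-0.991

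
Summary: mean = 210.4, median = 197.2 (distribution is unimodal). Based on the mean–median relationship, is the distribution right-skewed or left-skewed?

mean − median = 210.4 − 197.2 = 13.2
mean > median ⇒ the longer tail is on the right ⇒ right-skewed (positively skewed).

right-skewed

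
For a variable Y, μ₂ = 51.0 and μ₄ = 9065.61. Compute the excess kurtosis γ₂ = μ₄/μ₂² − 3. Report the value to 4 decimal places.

0.4854

μ₂² = 51.0² = 2601.00000
μ₄/μ₂² = 9065.61 / 2601.00000 = 3.48543
γ₂ = 3.48543 − 3 ≈ 0.4854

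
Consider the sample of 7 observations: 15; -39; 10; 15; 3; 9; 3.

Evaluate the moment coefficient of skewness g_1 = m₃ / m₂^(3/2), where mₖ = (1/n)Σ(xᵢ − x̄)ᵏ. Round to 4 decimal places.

-1.7586

x̄ = (15 - 39 + 10 + 15 + 3 + 9 + 3) / 7 = 2.2857
deviations (xᵢ − x̄): 12.7143, -41.2857, 7.7143, 12.7143, 0.7143, 6.7143, 0.7143
Σ(xᵢ − x̄)² = 2133.4286 ⇒ m₂ = 2133.4286/7 = 304.77551
Σ(xᵢ − x̄)³ = -65498.8163 ⇒ m₃ = -65498.8163/7 = -9356.97376
m₂^(3/2) = 304.77551^(1.5) = 5320.71627
g_1 = m₃ / m₂^(3/2) = -9356.97376 / 5320.71627 ≈ -1.7586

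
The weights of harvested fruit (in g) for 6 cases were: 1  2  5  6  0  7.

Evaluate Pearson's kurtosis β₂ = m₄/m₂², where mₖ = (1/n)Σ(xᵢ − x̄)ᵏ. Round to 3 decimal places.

x̄ = 3.5000
Σ(xᵢ − x̄)² = 41.5000 ⇒ m₂ = 6.91667
Σ(xᵢ − x̄)⁴ = 388.3750 ⇒ m₄ = 64.72917
m₂² = 47.84028
β₂ = m₄/m₂² = 64.72917 / 47.84028 ≈ 1.353

1.353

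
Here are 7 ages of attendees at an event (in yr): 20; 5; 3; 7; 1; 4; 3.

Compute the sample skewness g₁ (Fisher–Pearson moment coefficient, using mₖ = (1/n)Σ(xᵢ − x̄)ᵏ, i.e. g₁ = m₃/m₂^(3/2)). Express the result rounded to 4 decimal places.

x̄ = (20 + 5 + 3 + 7 + 1 + 4 + 3) / 7 = 6.1429
deviations (xᵢ − x̄): 13.8571, -1.1429, -3.1429, 0.8571, -5.1429, -2.1429, -3.1429
Σ(xᵢ − x̄)² = 244.8571 ⇒ m₂ = 244.8571/7 = 34.97959
Σ(xᵢ − x̄)³ = 2452.0408 ⇒ m₃ = 2452.0408/7 = 350.29155
m₂^(3/2) = 34.97959^(1.5) = 206.88171
g₁ = m₃ / m₂^(3/2) = 350.29155 / 206.88171 ≈ 1.6932

1.6932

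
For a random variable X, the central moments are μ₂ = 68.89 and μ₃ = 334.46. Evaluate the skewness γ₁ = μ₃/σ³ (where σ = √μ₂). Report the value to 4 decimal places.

σ = √μ₂ = √68.89 = 8.30000
σ³ = μ₂^(3/2) = 571.78700
γ₁ = μ₃/σ³ = 334.46 / 571.78700 ≈ 0.5849

0.5849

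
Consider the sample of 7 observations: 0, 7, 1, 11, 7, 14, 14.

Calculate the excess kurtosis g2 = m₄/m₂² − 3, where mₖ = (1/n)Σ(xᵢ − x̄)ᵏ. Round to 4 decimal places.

-1.3847

x̄ = 7.7143
Σ(xᵢ − x̄)² = 195.4286 ⇒ m₂ = 27.91837
Σ(xᵢ − x̄)⁴ = 8813.0029 ⇒ m₄ = 1259.00042
m₂² = 779.43524
g2 = m₄/m₂² − 3 = 1.61527 − 3 ≈ -1.3847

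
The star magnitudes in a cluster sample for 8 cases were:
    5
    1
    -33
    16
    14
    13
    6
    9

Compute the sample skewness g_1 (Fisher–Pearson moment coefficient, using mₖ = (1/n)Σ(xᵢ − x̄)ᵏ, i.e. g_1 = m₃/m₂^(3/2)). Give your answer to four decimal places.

-1.8209

x̄ = (5 + 1 - 33 + 16 + 14 + 13 + 6 + 9) / 8 = 3.8750
deviations (xᵢ − x̄): 1.1250, -2.8750, -36.8750, 12.1250, 10.1250, 9.1250, 2.1250, 5.1250
Σ(xᵢ − x̄)² = 1732.8750 ⇒ m₂ = 1732.8750/8 = 216.60938
Σ(xᵢ − x̄)³ = -46439.1563 ⇒ m₃ = -46439.1563/8 = -5804.89453
m₂^(3/2) = 216.60938^(1.5) = 3187.98210
g_1 = m₃ / m₂^(3/2) = -5804.89453 / 3187.98210 ≈ -1.8209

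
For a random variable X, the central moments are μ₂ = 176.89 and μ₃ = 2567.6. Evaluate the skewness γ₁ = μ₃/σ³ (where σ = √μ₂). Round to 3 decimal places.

σ = √μ₂ = √176.89 = 13.30000
σ³ = μ₂^(3/2) = 2352.63700
γ₁ = μ₃/σ³ = 2567.6 / 2352.63700 ≈ 1.091

1.091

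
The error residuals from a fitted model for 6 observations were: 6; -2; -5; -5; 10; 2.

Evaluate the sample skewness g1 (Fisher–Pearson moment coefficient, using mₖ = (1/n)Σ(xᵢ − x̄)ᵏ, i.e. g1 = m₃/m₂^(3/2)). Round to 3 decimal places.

0.376

x̄ = (6 - 2 - 5 - 5 + 10 + 2) / 6 = 1.0000
deviations (xᵢ − x̄): 5.0000, -3.0000, -6.0000, -6.0000, 9.0000, 1.0000
Σ(xᵢ − x̄)² = 188.0000 ⇒ m₂ = 188.0000/6 = 31.33333
Σ(xᵢ − x̄)³ = 396.0000 ⇒ m₃ = 396.0000/6 = 66.00000
m₂^(3/2) = 31.33333^(1.5) = 175.39205
g1 = m₃ / m₂^(3/2) = 66.00000 / 175.39205 ≈ 0.376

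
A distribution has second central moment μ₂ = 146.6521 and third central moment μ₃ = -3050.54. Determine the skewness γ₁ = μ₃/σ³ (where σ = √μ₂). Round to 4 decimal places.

σ = √μ₂ = √146.6521 = 12.11000
σ³ = μ₂^(3/2) = 1775.95693
γ₁ = μ₃/σ³ = -3050.54 / 1775.95693 ≈ -1.7177

-1.7177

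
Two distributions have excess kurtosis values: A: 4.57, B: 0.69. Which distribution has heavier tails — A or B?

Higher excess kurtosis ⇒ heavier tails relative to the normal distribution.
4.57 vs 0.69: the larger is 4.57, so A has heavier tails.

A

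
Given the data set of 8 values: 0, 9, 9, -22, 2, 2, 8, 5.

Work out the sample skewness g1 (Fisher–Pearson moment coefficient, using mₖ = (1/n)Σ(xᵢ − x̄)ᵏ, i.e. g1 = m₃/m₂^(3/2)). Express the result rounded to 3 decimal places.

x̄ = (0 + 9 + 9 - 22 + 2 + 2 + 8 + 5) / 8 = 1.6250
deviations (xᵢ − x̄): -1.6250, 7.3750, 7.3750, -23.6250, 0.3750, 0.3750, 6.3750, 3.3750
Σ(xᵢ − x̄)² = 721.8750 ⇒ m₂ = 721.8750/8 = 90.23438
Σ(xᵢ − x̄)³ = -12090.4688 ⇒ m₃ = -12090.4688/8 = -1511.30859
m₂^(3/2) = 90.23438^(1.5) = 857.15235
g1 = m₃ / m₂^(3/2) = -1511.30859 / 857.15235 ≈ -1.763

-1.763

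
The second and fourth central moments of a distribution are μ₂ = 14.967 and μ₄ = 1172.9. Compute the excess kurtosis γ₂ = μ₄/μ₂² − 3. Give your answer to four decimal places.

2.2359

μ₂² = 14.967² = 224.01109
μ₄/μ₂² = 1172.9 / 224.01109 = 5.23590
γ₂ = 5.23590 − 3 ≈ 2.2359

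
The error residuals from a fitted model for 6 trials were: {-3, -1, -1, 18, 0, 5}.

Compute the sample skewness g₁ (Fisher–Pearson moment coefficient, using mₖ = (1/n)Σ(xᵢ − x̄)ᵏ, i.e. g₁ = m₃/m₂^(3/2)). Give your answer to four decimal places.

1.3783

x̄ = (-3 - 1 - 1 + 18 + 0 + 5) / 6 = 3.0000
deviations (xᵢ − x̄): -6.0000, -4.0000, -4.0000, 15.0000, -3.0000, 2.0000
Σ(xᵢ − x̄)² = 306.0000 ⇒ m₂ = 306.0000/6 = 51.00000
Σ(xᵢ − x̄)³ = 3012.0000 ⇒ m₃ = 3012.0000/6 = 502.00000
m₂^(3/2) = 51.00000^(1.5) = 364.21285
g₁ = m₃ / m₂^(3/2) = 502.00000 / 364.21285 ≈ 1.3783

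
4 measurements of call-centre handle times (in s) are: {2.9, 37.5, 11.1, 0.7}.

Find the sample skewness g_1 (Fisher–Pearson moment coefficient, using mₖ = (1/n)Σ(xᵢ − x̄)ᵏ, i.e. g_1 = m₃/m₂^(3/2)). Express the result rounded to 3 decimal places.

0.931

x̄ = (2.9 + 37.5 + 11.1 + 0.7) / 4 = 13.0500
deviations (xᵢ − x̄): -10.1500, 24.4500, -1.9500, -12.3500
Σ(xᵢ − x̄)² = 857.1500 ⇒ m₂ = 857.1500/4 = 214.28750
Σ(xᵢ − x̄)³ = 11679.5250 ⇒ m₃ = 11679.5250/4 = 2919.88125
m₂^(3/2) = 214.28750^(1.5) = 3136.86087
g_1 = m₃ / m₂^(3/2) = 2919.88125 / 3136.86087 ≈ 0.931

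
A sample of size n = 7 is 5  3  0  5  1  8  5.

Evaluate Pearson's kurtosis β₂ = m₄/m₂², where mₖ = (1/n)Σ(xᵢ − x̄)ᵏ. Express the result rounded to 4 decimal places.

2.0463

x̄ = 3.8571
Σ(xᵢ − x̄)² = 44.8571 ⇒ m₂ = 6.40816
Σ(xᵢ − x̄)⁴ = 588.2157 ⇒ m₄ = 84.03082
m₂² = 41.06456
β₂ = m₄/m₂² = 84.03082 / 41.06456 ≈ 2.0463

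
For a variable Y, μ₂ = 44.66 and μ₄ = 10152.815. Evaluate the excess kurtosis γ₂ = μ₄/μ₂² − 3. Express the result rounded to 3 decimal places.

2.090

μ₂² = 44.66² = 1994.51560
μ₄/μ₂² = 10152.815 / 1994.51560 = 5.09037
γ₂ = 5.09037 − 3 ≈ 2.090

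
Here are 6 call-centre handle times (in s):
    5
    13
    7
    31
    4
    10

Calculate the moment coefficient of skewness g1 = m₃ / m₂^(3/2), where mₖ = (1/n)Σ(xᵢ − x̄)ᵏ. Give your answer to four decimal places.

x̄ = (5 + 13 + 7 + 31 + 4 + 10) / 6 = 11.6667
deviations (xᵢ − x̄): -6.6667, 1.3333, -4.6667, 19.3333, -7.6667, -1.6667
Σ(xᵢ − x̄)² = 503.3333 ⇒ m₂ = 503.3333/6 = 83.88889
Σ(xᵢ − x̄)³ = 6375.5556 ⇒ m₃ = 6375.5556/6 = 1062.59259
m₂^(3/2) = 83.88889^(1.5) = 768.34570
g1 = m₃ / m₂^(3/2) = 1062.59259 / 768.34570 ≈ 1.3830

1.3830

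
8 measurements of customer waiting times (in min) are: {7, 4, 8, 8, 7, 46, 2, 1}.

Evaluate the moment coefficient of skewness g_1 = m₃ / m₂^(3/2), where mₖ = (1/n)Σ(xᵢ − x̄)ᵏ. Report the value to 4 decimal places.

2.1109

x̄ = (7 + 4 + 8 + 8 + 7 + 46 + 2 + 1) / 8 = 10.3750
deviations (xᵢ − x̄): -3.3750, -6.3750, -2.3750, -2.3750, -3.3750, 35.6250, -8.3750, -9.3750
Σ(xᵢ − x̄)² = 1501.8750 ⇒ m₂ = 1501.8750/8 = 187.73438
Σ(xᵢ − x̄)³ = 43438.9688 ⇒ m₃ = 43438.9688/8 = 5429.87109
m₂^(3/2) = 187.73438^(1.5) = 2572.26496
g_1 = m₃ / m₂^(3/2) = 5429.87109 / 2572.26496 ≈ 2.1109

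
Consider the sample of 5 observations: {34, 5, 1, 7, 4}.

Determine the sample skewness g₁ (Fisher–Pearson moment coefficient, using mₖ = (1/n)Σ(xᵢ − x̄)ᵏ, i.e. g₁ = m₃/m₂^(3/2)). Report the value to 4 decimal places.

x̄ = (34 + 5 + 1 + 7 + 4) / 5 = 10.2000
deviations (xᵢ − x̄): 23.8000, -5.2000, -9.2000, -3.2000, -6.2000
Σ(xᵢ − x̄)² = 726.8000 ⇒ m₂ = 726.8000/5 = 145.36000
Σ(xᵢ − x̄)³ = 12290.8800 ⇒ m₃ = 12290.8800/5 = 2458.17600
m₂^(3/2) = 145.36000^(1.5) = 1752.53771
g₁ = m₃ / m₂^(3/2) = 2458.17600 / 1752.53771 ≈ 1.4026

1.4026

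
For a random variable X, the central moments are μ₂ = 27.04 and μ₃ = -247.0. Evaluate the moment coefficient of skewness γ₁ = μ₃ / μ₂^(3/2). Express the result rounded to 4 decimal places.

σ = √μ₂ = √27.04 = 5.20000
σ³ = μ₂^(3/2) = 140.60800
γ₁ = μ₃/σ³ = -247.0 / 140.60800 ≈ -1.7567

-1.7567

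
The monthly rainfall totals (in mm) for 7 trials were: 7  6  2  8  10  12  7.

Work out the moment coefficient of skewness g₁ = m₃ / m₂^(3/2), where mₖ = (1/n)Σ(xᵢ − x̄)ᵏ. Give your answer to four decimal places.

-0.2886

x̄ = (7 + 6 + 2 + 8 + 10 + 12 + 7) / 7 = 7.4286
deviations (xᵢ − x̄): -0.4286, -1.4286, -5.4286, 0.5714, 2.5714, 4.5714, -0.4286
Σ(xᵢ − x̄)² = 59.7143 ⇒ m₂ = 59.7143/7 = 8.53061
Σ(xᵢ − x̄)³ = -50.3265 ⇒ m₃ = -50.3265/7 = -7.18950
m₂^(3/2) = 8.53061^(1.5) = 24.91554
g₁ = m₃ / m₂^(3/2) = -7.18950 / 24.91554 ≈ -0.2886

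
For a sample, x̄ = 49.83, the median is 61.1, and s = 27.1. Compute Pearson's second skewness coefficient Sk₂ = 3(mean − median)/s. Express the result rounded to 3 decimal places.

Sk₂ = 3(49.83 − 61.1) / 27.1 = 3 × -11.2700 / 27.1
    = -33.8100 / 27.1 ≈ -1.248

-1.248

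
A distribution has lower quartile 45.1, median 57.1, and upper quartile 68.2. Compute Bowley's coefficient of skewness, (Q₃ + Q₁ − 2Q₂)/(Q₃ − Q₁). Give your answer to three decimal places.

-0.039

numerator: Q₃ + Q₁ − 2Q₂ = 68.2 + 45.1 − 2×57.1 = -0.9000
denominator: Q₃ − Q₁ = 68.2 − 45.1 = 23.1000
Bowley skewness = -0.9000 / 23.1000 ≈ -0.039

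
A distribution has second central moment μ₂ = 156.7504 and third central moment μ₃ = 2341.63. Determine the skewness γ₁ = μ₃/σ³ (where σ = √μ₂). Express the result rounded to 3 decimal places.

1.193

σ = √μ₂ = √156.7504 = 12.52000
σ³ = μ₂^(3/2) = 1962.51501
γ₁ = μ₃/σ³ = 2341.63 / 1962.51501 ≈ 1.193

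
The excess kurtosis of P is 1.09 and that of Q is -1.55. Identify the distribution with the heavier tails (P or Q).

P

Higher excess kurtosis ⇒ heavier tails relative to the normal distribution.
1.09 vs -1.55: the larger is 1.09, so P has heavier tails. (P is leptokurtic — heavier-than-normal tails; the other is platykurtic.)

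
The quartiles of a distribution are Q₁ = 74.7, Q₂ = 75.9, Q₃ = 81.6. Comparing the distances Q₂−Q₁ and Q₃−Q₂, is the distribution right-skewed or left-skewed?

right-skewed

Q₂ − Q₁ = 1.2;  Q₃ − Q₂ = 5.7
Q₃ − Q₂ > Q₂ − Q₁ ⇒ the upper half is more spread out ⇒ right-skewed.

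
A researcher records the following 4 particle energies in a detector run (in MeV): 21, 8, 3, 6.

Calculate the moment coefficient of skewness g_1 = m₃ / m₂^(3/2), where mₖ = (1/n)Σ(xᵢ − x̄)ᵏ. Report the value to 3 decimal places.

x̄ = (21 + 8 + 3 + 6) / 4 = 9.5000
deviations (xᵢ − x̄): 11.5000, -1.5000, -6.5000, -3.5000
Σ(xᵢ − x̄)² = 189.0000 ⇒ m₂ = 189.0000/4 = 47.25000
Σ(xᵢ − x̄)³ = 1200.0000 ⇒ m₃ = 1200.0000/4 = 300.00000
m₂^(3/2) = 47.25000^(1.5) = 324.79005
g_1 = m₃ / m₂^(3/2) = 300.00000 / 324.79005 ≈ 0.924

0.924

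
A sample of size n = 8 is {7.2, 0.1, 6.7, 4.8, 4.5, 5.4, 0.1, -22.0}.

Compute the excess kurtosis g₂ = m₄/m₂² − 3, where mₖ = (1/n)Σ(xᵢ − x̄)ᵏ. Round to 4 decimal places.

x̄ = 0.8500
Σ(xᵢ − x̄)² = 647.4200 ⇒ m₂ = 80.92750
Σ(xᵢ − x̄)⁴ = 276259.1419 ⇒ m₄ = 34532.39273
m₂² = 6549.26026
g₂ = m₄/m₂² − 3 = 5.27272 − 3 ≈ 2.2727

2.2727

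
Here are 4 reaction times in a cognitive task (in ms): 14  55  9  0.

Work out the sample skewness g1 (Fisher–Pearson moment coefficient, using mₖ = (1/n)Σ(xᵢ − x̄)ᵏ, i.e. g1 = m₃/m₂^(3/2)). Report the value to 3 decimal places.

0.958

x̄ = (14 + 55 + 9 + 0) / 4 = 19.5000
deviations (xᵢ − x̄): -5.5000, 35.5000, -10.5000, -19.5000
Σ(xᵢ − x̄)² = 1781.0000 ⇒ m₂ = 1781.0000/4 = 445.25000
Σ(xᵢ − x̄)³ = 36000.0000 ⇒ m₃ = 36000.0000/4 = 9000.00000
m₂^(3/2) = 445.25000^(1.5) = 9395.19703
g1 = m₃ / m₂^(3/2) = 9000.00000 / 9395.19703 ≈ 0.958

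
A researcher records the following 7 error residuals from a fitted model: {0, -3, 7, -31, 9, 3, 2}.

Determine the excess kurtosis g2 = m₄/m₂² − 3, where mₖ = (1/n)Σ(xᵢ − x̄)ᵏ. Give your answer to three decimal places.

1.382

x̄ = -1.8571
Σ(xᵢ − x̄)² = 1088.8571 ⇒ m₂ = 155.55102
Σ(xᵢ − x̄)⁴ = 742161.7668 ⇒ m₄ = 106023.10954
m₂² = 24196.11995
g2 = m₄/m₂² − 3 = 4.38182 − 3 ≈ 1.382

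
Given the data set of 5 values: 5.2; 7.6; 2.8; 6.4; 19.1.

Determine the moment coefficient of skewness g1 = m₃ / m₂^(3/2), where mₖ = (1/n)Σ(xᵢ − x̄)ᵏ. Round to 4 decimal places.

1.2033

x̄ = (5.2 + 7.6 + 2.8 + 6.4 + 19.1) / 5 = 8.2200
deviations (xᵢ − x̄): -3.0200, -0.6200, -5.4200, -1.8200, 10.8800
Σ(xᵢ − x̄)² = 160.5680 ⇒ m₂ = 160.5680/5 = 32.11360
Σ(xᵢ − x̄)³ = 1094.8829 ⇒ m₃ = 1094.8829/5 = 218.97658
m₂^(3/2) = 32.11360^(1.5) = 181.98412
g1 = m₃ / m₂^(3/2) = 218.97658 / 181.98412 ≈ 1.2033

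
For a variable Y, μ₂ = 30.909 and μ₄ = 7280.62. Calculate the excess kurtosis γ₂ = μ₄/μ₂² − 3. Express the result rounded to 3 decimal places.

4.621

μ₂² = 30.909² = 955.36628
μ₄/μ₂² = 7280.62 / 955.36628 = 7.62076
γ₂ = 7.62076 − 3 ≈ 4.621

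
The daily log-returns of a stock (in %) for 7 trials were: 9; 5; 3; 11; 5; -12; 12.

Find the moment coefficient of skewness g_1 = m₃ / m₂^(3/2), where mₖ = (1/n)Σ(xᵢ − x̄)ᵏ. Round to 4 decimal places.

x̄ = (9 + 5 + 3 + 11 + 5 - 12 + 12) / 7 = 4.7143
deviations (xᵢ − x̄): 4.2857, 0.2857, -1.7143, 6.2857, 0.2857, -16.7143, 7.2857
Σ(xᵢ − x̄)² = 393.4286 ⇒ m₂ = 393.4286/7 = 56.20408
Σ(xᵢ − x̄)³ = -3960.6122 ⇒ m₃ = -3960.6122/7 = -565.80175
m₂^(3/2) = 56.20408^(1.5) = 421.35852
g_1 = m₃ / m₂^(3/2) = -565.80175 / 421.35852 ≈ -1.3428

-1.3428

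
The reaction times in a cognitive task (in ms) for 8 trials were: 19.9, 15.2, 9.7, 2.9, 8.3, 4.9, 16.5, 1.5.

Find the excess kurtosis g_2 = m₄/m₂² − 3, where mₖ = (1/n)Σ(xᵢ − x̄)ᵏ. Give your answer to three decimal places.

x̄ = 9.8625
Σ(xᵢ − x̄)² = 318.7987 ⇒ m₂ = 39.84984
Σ(xᵢ − x̄)⁴ = 20756.2152 ⇒ m₄ = 2594.52690
m₂² = 1588.01005
g_2 = m₄/m₂² − 3 = 1.63382 − 3 ≈ -1.366

-1.366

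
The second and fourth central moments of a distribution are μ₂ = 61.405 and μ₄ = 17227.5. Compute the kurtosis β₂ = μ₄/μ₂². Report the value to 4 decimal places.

μ₂² = 61.405² = 3770.57403
μ₄/μ₂² = 17227.5 / 3770.57403 = 4.56893
β₂ ≈ 4.5689

4.5689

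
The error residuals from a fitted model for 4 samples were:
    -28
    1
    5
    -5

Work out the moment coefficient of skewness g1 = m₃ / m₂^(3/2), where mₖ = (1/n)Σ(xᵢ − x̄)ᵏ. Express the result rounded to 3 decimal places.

-0.900

x̄ = (-28 + 1 + 5 - 5) / 4 = -6.7500
deviations (xᵢ − x̄): -21.2500, 7.7500, 11.7500, 1.7500
Σ(xᵢ − x̄)² = 652.7500 ⇒ m₂ = 652.7500/4 = 163.18750
Σ(xᵢ − x̄)³ = -7502.6250 ⇒ m₃ = -7502.6250/4 = -1875.65625
m₂^(3/2) = 163.18750^(1.5) = 2084.63648
g1 = m₃ / m₂^(3/2) = -1875.65625 / 2084.63648 ≈ -0.900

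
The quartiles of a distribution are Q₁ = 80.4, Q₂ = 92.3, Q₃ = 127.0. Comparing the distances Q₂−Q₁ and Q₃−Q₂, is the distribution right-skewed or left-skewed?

Q₂ − Q₁ = 11.9;  Q₃ − Q₂ = 34.7
Q₃ − Q₂ > Q₂ − Q₁ ⇒ the upper half is more spread out ⇒ right-skewed.

right-skewed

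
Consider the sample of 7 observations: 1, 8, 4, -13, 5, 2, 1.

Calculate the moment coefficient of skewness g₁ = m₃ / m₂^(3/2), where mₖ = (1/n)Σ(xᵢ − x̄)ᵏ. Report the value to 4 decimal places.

-1.4394

x̄ = (1 + 8 + 4 - 13 + 5 + 2 + 1) / 7 = 1.1429
deviations (xᵢ − x̄): -0.1429, 6.8571, 2.8571, -14.1429, 3.8571, 0.8571, -0.1429
Σ(xᵢ − x̄)² = 270.8571 ⇒ m₂ = 270.8571/7 = 38.69388
Σ(xᵢ − x̄)³ = -2425.1020 ⇒ m₃ = -2425.1020/7 = -346.44315
m₂^(3/2) = 38.69388^(1.5) = 240.69296
g₁ = m₃ / m₂^(3/2) = -346.44315 / 240.69296 ≈ -1.4394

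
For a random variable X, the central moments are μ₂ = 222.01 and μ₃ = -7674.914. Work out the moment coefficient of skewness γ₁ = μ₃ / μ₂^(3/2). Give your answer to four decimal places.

-2.3201

σ = √μ₂ = √222.01 = 14.90000
σ³ = μ₂^(3/2) = 3307.94900
γ₁ = μ₃/σ³ = -7674.914 / 3307.94900 ≈ -2.3201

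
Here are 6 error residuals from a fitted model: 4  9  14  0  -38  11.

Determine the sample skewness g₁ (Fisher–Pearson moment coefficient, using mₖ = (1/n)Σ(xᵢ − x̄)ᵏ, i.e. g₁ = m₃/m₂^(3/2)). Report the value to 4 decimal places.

x̄ = (4 + 9 + 14 + 0 - 38 + 11) / 6 = 0.0000
deviations (xᵢ − x̄): 4.0000, 9.0000, 14.0000, 0.0000, -38.0000, 11.0000
Σ(xᵢ − x̄)² = 1858.0000 ⇒ m₂ = 1858.0000/6 = 309.66667
Σ(xᵢ − x̄)³ = -50004.0000 ⇒ m₃ = -50004.0000/6 = -8334.00000
m₂^(3/2) = 309.66667^(1.5) = 5449.31219
g₁ = m₃ / m₂^(3/2) = -8334.00000 / 5449.31219 ≈ -1.5294

-1.5294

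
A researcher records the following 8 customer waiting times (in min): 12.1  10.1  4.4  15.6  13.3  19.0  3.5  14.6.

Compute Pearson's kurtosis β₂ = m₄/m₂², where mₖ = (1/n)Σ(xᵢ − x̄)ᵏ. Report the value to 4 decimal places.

2.0078

x̄ = 11.5750
Σ(xᵢ − x̄)² = 202.5950 ⇒ m₂ = 25.32437
Σ(xᵢ − x̄)⁴ = 10301.2719 ⇒ m₄ = 1287.65899
m₂² = 641.32397
β₂ = m₄/m₂² = 1287.65899 / 641.32397 ≈ 2.0078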